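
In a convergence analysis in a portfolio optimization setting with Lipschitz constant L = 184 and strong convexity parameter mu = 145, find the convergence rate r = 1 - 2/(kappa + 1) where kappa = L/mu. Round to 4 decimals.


Step 1: Compute the condition number.
kappa = L/mu = 184/145 = 1.269
Step 2: Compute the convergence rate.
r = 1 - 2/(kappa + 1) = 1 - 2*mu/(L + mu) = (L - mu)/(L + mu) = 39/329 = 0.1185


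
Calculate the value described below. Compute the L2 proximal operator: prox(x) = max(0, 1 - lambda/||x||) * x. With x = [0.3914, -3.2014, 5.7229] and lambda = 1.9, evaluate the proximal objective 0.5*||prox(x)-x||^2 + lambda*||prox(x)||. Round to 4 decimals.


Step 1: Compute ||x||.
||x|| = 6.5692
Step 2: Compute scaling factor.
scale = max(0, 1 - 1.9/6.5692) = 0.7108
Step 3: prox(x) = [0.2782, -2.2755, 4.0677]
||prox(x)|| = 4.6692
Step 4: Proximal objective.
0.5*||prox-x||^2 = 1.805
lambda*||prox|| = 8.8715
Total = 10.6764


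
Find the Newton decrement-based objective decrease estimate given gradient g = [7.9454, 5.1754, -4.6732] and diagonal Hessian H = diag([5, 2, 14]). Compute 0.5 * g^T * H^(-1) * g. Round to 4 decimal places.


Step 1: H is diagonal, so H^(-1) * g = [1.5891, 2.5877, -0.3338].
Step 2: g^T H^(-1) g = sum_i g_i^2 / H_ii
  = (7.9454)^2/5 + (5.1754)^2/2 + (-4.6732)^2/14
  = 12.6259 + 13.3924 + 1.5599 = 27.5782
Step 3: Objective decrease = 0.5 * g^T H^(-1) g = 13.7891


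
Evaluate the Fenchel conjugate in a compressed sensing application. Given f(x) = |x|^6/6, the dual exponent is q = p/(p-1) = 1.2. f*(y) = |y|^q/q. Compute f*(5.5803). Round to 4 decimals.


The conjugate exponent q satisfies 1/p + 1/q = 1.
p = 6, so q = 6/(6 - 1) = 1.2
|y|^q = 5.5803^1.2 = 7.8703
f*(5.5803) = 7.8703 / 1.2 = 6.5585


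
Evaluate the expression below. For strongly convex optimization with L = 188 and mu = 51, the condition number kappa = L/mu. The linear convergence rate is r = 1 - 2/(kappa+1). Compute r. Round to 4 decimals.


Step 1: Compute the condition number.
kappa = L/mu = 188/51 = 3.6863
Step 2: Compute the convergence rate.
r = 1 - 2/(kappa + 1) = 1 - 2*mu/(L + mu) = (L - mu)/(L + mu) = 137/239 = 0.5732


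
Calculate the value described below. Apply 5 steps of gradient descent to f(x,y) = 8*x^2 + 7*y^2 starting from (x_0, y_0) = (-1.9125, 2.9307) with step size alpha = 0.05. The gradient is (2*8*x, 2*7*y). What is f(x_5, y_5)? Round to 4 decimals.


Gradient descent on f(x,y) = 8*x^2 + 7*y^2.
Starting point: (-1.9125, 2.9307), alpha = 0.05
Step 1: grad_x = 2*8*-1.9125 = -30.6, grad_y = 2*7*2.9307 = 41.0298
  x_1 = -1.9125 - 0.05*-30.6 = -0.3825
  y_1 = 2.9307 - 0.05*41.0298 = 0.8792
Step 2: grad_x = 2*8*-0.3825 = -6.12, grad_y = 2*7*0.8792 = 12.3089
  x_2 = -0.3825 - 0.05*-6.12 = -0.0765
  y_2 = 0.8792 - 0.05*12.3089 = 0.2638
Step 3: grad_x = 2*8*-0.0765 = -1.224, grad_y = 2*7*0.2638 = 3.6927
  x_3 = -0.0765 - 0.05*-1.224 = -0.0153
  y_3 = 0.2638 - 0.05*3.6927 = 0.0791
Step 4: grad_x = 2*8*-0.0153 = -0.2448, grad_y = 2*7*0.0791 = 1.1078
  x_4 = -0.0153 - 0.05*-0.2448 = -0.0031
  y_4 = 0.0791 - 0.05*1.1078 = 0.0237
Step 5: grad_x = 2*8*-0.0031 = -0.049, grad_y = 2*7*0.0237 = 0.3323
  x_5 = -0.0031 - 0.05*-0.049 = -0.0006
  y_5 = 0.0237 - 0.05*0.3323 = 0.0071
f(-0.0006, 0.0071) = 8*(-0.0006)^2 + 7*0.0071^2 = 0.0004


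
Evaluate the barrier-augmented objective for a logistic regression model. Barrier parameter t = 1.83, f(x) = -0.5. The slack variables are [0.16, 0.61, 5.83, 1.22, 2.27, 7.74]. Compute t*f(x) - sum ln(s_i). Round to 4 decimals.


Step 1: Compute log-barrier.
ln values: [-1.8326, -0.4943, 1.763, 0.1989, 0.8198, 2.0464]
phi = -(-1.8326 - 0.4943 + 1.763 + 0.1989 + 0.8198 + 2.0464) = -2.5012
Step 2: Compute augmented objective.
t*f(x) = 1.83*-0.5 = -0.915
Total = -0.915 - 2.5012 = -3.4162


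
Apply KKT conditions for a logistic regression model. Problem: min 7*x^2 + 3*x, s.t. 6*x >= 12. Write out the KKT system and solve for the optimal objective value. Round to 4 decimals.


Step 1: Try lambda = 0 (constraint inactive).
x_unc = -3/(2*7) = -0.2143
Check: 6*-0.2143 = -1.2858 < 12 -- violated!
Step 2: Constraint must be active: 6*x = 12
x* = 12/6 = 2.0
lambda = (2*7*2.0 + 3)/6 = 5.1667
Step 3: Compute optimal value.
f(x*) = 7*2.0^2 + 3*2.0 = 34.0


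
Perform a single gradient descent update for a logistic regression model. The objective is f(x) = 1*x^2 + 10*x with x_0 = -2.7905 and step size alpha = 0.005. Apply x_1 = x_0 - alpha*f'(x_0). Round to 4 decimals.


We compute the gradient at x_0 and apply the update.
f'(x) = 2*x + 10
f'(-2.7905) = 2*-2.7905 + 10 = 4.419
x_1 = -2.7905 - 0.005*4.419 = -2.8126


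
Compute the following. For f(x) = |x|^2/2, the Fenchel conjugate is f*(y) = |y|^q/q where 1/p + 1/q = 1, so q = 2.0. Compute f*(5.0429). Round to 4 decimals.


The conjugate exponent q satisfies 1/p + 1/q = 1.
p = 2, so q = 2/(2 - 1) = 2.0
|y|^q = 5.0429^2.0 = 25.4308
f*(5.0429) = 25.4308 / 2.0 = 12.7154


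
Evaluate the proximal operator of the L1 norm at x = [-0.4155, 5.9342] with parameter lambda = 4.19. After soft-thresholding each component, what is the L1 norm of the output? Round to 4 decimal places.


Soft-thresholding with lambda = 4.19:
prox(-0.4155) = sign(-0.4155)*max(|-0.4155| - 4.19, 0) = 0.0
prox(5.9342) = sign(5.9342)*max(|5.9342| - 4.19, 0) = 1.7442
prox(x) = [0.0, 1.7442]
||prox(x)||_1 = 0.0 + 1.7442 = 1.7442


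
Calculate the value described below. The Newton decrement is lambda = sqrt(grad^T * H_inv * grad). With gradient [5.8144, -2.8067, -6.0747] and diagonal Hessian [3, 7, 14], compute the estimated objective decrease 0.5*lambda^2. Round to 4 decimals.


Step 1: H is diagonal, so H^(-1) * g = [1.9381, -0.401, -0.4339].
Step 2: g^T H^(-1) g = sum_i g_i^2 / H_ii
  = (5.8144)^2/3 + (-2.8067)^2/7 + (-6.0747)^2/14
  = 11.2691 + 1.1254 + 2.6359 = 15.0303
Step 3: Objective decrease = 0.5 * g^T H^(-1) g = 7.5152


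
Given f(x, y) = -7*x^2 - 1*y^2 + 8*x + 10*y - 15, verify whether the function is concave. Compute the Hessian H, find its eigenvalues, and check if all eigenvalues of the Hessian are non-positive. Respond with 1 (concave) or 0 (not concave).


The Hessian of f(x,y) = -7*x^2 - 1*y^2 + 8*x + 10*y - 15 is:
H = [[-14, 0], [0, -2]]
Trace = -14 - 2 = -16
Determinant = -14*-2 - (0)^2 = 28
Discriminant = (-16)^2 - 4*28 = 144.0
Eigenvalues: lambda_1 = -14.0, lambda_2 = -2.0
The function is concave.

1


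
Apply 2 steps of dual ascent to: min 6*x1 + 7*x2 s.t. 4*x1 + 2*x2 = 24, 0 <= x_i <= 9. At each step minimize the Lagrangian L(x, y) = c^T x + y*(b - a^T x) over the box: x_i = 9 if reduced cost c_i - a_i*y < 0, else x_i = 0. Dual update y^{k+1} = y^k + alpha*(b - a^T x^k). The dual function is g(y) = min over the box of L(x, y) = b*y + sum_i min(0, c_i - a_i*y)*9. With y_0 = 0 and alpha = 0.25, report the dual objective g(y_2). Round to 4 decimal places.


Dual ascent for LP: min 6*x1 + 7*x2, 4*x1 + 2*x2 = 24, 0 <= x_i <= 9
Step 1: y^k = 0.0, reduced costs: (6.0, 7.0)
  x^k = (0.0, 0.0), subgradient = b - a^T x = 24.0
  y^{k+1} = 0.0 + 0.25*24.0 = 6.0
Step 2: y^k = 6.0, reduced costs: (-18.0, -5.0)
  x^k = (9.0, 9.0), subgradient = b - a^T x = -30.0
  y^{k+1} = 6.0 + 0.25*-30.0 = -1.5
Dual objective at y_2 = -1.5: reduced costs (12.0, 10.0), box minimizer x = (0.0, 0.0)
g(y_2) = b*y + (c1 - a1*y)*x1 + (c2 - a2*y)*x2 = 24*(-1.5) + 12.0*0.0 + 10.0*0.0 = -36.0 + 0.0 + 0.0 = -36.0


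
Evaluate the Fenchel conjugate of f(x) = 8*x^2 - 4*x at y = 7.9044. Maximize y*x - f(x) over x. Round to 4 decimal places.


f*(y) = sup_x {y*x - a*x^2 - b*x} = sup_x {(y-b)*x - a*x^2}
FOC: (y - b) - 2a*x = 0 => x* = (y - b)/(2a)
x* = (7.9044 + 4)/(2*8) = 0.744
f*(7.9044) = (y-b)^2/(4a) = (7.9044 + 4)^2/(4*8)
= 141.7147/32 = 4.4286


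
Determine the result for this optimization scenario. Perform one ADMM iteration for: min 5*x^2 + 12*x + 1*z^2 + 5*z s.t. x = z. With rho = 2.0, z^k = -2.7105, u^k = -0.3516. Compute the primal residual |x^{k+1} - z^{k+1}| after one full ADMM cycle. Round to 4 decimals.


ADMM iteration with rho = 2.0, z^k = -2.7105, u^k = -0.3516
Step 1: x-update.
Minimize 5*x^2 + 12*x + (2.0/2)*(x + 2.7105 - 0.3516)^2
FOC: (2*5 + 2.0)*x = -12 + 2.0*(-2.7105 + 0.3516)
x^{k+1} = -1.3932
Step 2: z-update.
Minimize 1*z^2 + 5*z + (2.0/2)*(-1.3932 - z - 0.3516)^2
FOC: (2*1 + 2.0)*z = -5 + 2.0*(-1.3932 - 0.3516)
z^{k+1} = -2.1224
Step 3: u-update.
u^{k+1} = -0.3516 - 1.3932 + 2.1224 = 0.3776
Step 4: Primal residual = |-1.3932 + 2.1224| = 0.7292


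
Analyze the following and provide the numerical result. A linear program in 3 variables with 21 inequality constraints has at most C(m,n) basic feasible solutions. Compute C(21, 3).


Each vertex corresponds to some choice of n active constraints out of m, so the number of vertices is at most C(m, n) = m! / (n!(m-n)!).
m = 21, n = 3
Numerator: 21 * 20 * 19
Denominator: 3! = 6
C(21, 3) = 1330


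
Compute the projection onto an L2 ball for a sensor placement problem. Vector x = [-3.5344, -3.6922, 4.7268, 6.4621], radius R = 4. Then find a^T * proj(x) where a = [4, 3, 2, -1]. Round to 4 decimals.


Step 1: Compute ||x|| (intermediates to 6 decimals).
||x|| = sqrt((-3.5344)^2 + (-3.6922)^2 + 4.7268^2 + 6.4621^2) = 9.498721
Step 2: Project.
Since ||x|| > R, scale = R/||x|| = 4/9.498721 = 0.421109, proj(x) = scale * x
proj(x) = [-1.488368, -1.554819, 1.990498, 2.721248]
Step 3: Dot product.
a^T * proj(x) = 4*(-1.488368) + 3*(-1.554819) + 2*1.990498 - 1*2.721248 = -9.3582


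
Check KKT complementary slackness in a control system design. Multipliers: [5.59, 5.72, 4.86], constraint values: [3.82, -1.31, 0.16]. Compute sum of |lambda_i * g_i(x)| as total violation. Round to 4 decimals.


KKT complementary slackness check:
lambda_1 * g_1 = 5.59 * 3.82 = 21.3538
lambda_2 * g_2 = 5.72 * -1.31 = -7.4932
lambda_3 * g_3 = 4.86 * 0.16 = 0.7776
Total violation = 21.3538 + 7.4932 + 0.7776 = 29.6246


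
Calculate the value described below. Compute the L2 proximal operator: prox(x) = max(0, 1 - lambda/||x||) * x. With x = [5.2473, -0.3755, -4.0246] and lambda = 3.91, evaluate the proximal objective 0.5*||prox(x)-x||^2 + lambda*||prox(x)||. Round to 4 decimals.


Step 1: Compute ||x||.
||x|| = 6.6236
Step 2: Compute scaling factor.
scale = max(0, 1 - 3.91/6.6236) = 0.4097
Step 3: prox(x) = [2.1498, -0.1538, -1.6488]
||prox(x)|| = 2.7136
Step 4: Proximal objective.
0.5*||prox-x||^2 = 7.6441
lambda*||prox|| = 10.6102
Total = 18.2544


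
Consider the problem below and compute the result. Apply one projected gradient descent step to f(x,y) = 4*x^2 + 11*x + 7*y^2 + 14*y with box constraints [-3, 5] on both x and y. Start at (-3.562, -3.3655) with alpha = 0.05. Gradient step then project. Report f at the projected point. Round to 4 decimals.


Step 1: Compute gradient at (-3.562, -3.3655).
grad_x = 2*4*-3.562 + 11 = -17.496
grad_y = 2*7*-3.3655 + 14 = -33.117
Step 2: Gradient step.
x_raw = -3.562 - 0.05*-17.496 = -2.6872
y_raw = -3.3655 - 0.05*-33.117 = -1.7097
Step 3: Project onto [-3, 5].
x_proj = clip(-2.6872) = -2.6872
y_proj = clip(-1.7097) = -1.7097
Step 4: Evaluate f.
f(-2.6872, -1.7097) = -4.1498


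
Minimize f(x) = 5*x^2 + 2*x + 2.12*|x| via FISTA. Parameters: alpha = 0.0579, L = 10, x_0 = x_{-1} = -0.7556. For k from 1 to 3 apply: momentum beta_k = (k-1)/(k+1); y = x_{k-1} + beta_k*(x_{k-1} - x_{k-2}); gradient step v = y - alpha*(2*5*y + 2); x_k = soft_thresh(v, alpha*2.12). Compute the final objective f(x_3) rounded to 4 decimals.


FISTA on f(x) = 5*x^2 + 2*x + 2.12*|x|
L = 10, alpha = 0.0579
Iteration 1: beta = 0.0, y = -0.7556 + 0.0*(-0.7556 + 0.7556) = -0.7556
  grad(y) = -5.556, v = y - alpha*grad = -0.4339
  prox(v) = soft_thresh(-0.4339, 0.1227) = -0.3112
Iteration 2: beta = 0.3333, y = -0.3112 + 0.3333*(-0.3112 + 0.7556) = -0.163
  grad(y) = 0.3699, v = y - alpha*grad = -0.1844
  prox(v) = soft_thresh(-0.1844, 0.1227) = -0.0617
Iteration 3: beta = 0.5, y = -0.0617 + 0.5*(-0.0617 + 0.3112) = 0.0631
  grad(y) = 2.6306, v = y - alpha*grad = -0.0893
  prox(v) = soft_thresh(-0.0893, 0.1227) = 0.0
f(x_3) = 5*0.0^2 + 2*0.0 + 2.12*|0.0| = 0.0


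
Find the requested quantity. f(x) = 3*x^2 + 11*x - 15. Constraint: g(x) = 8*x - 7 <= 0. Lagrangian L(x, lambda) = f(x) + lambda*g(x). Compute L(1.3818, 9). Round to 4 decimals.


Step 1: Evaluate f(x).
f(1.3818) = 3*1.3818^2 + 11*1.3818 - 15 = 5.9279
Step 2: Evaluate g(x).
g(1.3818) = 8*1.3818 - 7 = 4.0544
Step 3: Compute Lagrangian.
L = 5.9279 + 9*4.0544 = 42.4175


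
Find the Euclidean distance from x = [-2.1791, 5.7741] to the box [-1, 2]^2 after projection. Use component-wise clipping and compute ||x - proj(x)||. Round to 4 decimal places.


Project each component onto [-1, 2].
clip(-2.1791) = -1.0, clip(5.7741) = 2.0
Projection = [-1.0, 2.0]
Squared diffs: [1.3903, 14.2438]
Distance = sqrt(15.6341) = 3.954


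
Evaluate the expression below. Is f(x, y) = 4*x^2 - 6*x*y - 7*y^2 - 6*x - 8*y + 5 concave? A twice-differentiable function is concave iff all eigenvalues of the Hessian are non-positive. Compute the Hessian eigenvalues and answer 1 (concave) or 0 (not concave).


The Hessian of f(x,y) = 4*x^2 - 6*x*y - 7*y^2 - 6*x - 8*y + 5 is:
H = [[8, -6], [-6, -14]]
Trace = 8 - 14 = -6
Determinant = 8*-14 - (-6)^2 = -148
Discriminant = (-6)^2 - 4*-148 = 628.0
Eigenvalues: lambda_1 = -15.53, lambda_2 = 9.53
The function is not concave.

0


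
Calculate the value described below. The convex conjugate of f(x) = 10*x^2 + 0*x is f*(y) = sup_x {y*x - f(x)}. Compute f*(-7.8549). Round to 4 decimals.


f*(y) = sup_x {y*x - a*x^2 - b*x} = sup_x {(y-b)*x - a*x^2}
FOC: (y - b) - 2a*x = 0 => x* = (y - b)/(2a)
x* = (-7.8549 - 0)/(2*10) = -0.3927
f*(-7.8549) = (y-b)^2/(4a) = (-7.8549 - 0)^2/(4*10)
= 61.6995/40 = 1.5425


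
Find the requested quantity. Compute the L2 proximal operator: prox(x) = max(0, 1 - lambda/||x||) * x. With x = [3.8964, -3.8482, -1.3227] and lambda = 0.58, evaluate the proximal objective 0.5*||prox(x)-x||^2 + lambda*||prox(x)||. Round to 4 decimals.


Step 1: Compute ||x||.
||x|| = 5.6338
Step 2: Compute scaling factor.
scale = max(0, 1 - 0.58/5.6338) = 0.8971
Step 3: prox(x) = [3.4953, -3.452, -1.1865]
||prox(x)|| = 5.0538
Step 4: Proximal objective.
0.5*||prox-x||^2 = 0.1682
lambda*||prox|| = 2.9312
Total = 3.0994


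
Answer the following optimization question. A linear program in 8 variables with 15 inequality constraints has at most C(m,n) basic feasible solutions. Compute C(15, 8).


Each vertex corresponds to some choice of n active constraints out of m, so the number of vertices is at most C(m, n) = m! / (n!(m-n)!).
m = 15, n = 8
Numerator: 15 * 14 * 13 * 12 * 11 * 10 * 9 * 8
Denominator: 8! = 40320
C(15, 8) = 6435


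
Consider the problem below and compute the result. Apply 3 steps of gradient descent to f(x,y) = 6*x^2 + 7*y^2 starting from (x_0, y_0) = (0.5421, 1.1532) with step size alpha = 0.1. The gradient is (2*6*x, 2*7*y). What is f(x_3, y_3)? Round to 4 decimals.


Gradient descent on f(x,y) = 6*x^2 + 7*y^2.
Starting point: (0.5421, 1.1532), alpha = 0.1
Step 1: grad_x = 2*6*0.5421 = 6.5052, grad_y = 2*7*1.1532 = 16.1448
  x_1 = 0.5421 - 0.1*6.5052 = -0.1084
  y_1 = 1.1532 - 0.1*16.1448 = -0.4613
Step 2: grad_x = 2*6*-0.1084 = -1.301, grad_y = 2*7*-0.4613 = -6.4579
  x_2 = -0.1084 - 0.1*-1.301 = 0.0217
  y_2 = -0.4613 - 0.1*-6.4579 = 0.1845
Step 3: grad_x = 2*6*0.0217 = 0.2602, grad_y = 2*7*0.1845 = 2.5832
  x_3 = 0.0217 - 0.1*0.2602 = -0.0043
  y_3 = 0.1845 - 0.1*2.5832 = -0.0738
f(-0.0043, -0.0738) = 6*(-0.0043)^2 + 7*(-0.0738)^2 = 0.0382


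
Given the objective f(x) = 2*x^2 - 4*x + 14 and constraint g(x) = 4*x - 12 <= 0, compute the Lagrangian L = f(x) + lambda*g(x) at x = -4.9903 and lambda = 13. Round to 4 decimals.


Step 1: Evaluate f(x).
f(-4.9903) = 2*(-4.9903)^2 - 4*(-4.9903) + 14 = 83.7674
Step 2: Evaluate g(x).
g(-4.9903) = 4*-4.9903 - 12 = -31.9612
Step 3: Compute Lagrangian.
L = 83.7674 + 13*-31.9612 = -331.7282


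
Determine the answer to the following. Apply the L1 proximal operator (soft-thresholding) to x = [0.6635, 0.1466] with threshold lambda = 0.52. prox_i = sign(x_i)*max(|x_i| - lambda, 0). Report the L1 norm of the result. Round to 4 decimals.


Soft-thresholding with lambda = 0.52:
prox(0.6635) = sign(0.6635)*max(|0.6635| - 0.52, 0) = 0.1435
prox(0.1466) = sign(0.1466)*max(|0.1466| - 0.52, 0) = 0.0
prox(x) = [0.1435, 0.0]
||prox(x)||_1 = 0.1435 + 0.0 = 0.1435


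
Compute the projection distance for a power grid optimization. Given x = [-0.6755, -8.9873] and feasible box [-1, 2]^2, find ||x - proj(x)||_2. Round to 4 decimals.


Project each component onto [-1, 2].
clip(-0.6755) = -0.6755, clip(-8.9873) = -1.0
Projection = [-0.6755, -1.0]
Squared diffs: [0.0, 63.797]
Distance = sqrt(63.797) = 7.9873


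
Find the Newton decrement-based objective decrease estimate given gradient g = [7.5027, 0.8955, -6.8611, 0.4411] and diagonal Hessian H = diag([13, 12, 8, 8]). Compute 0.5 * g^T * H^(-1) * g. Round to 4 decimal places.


Step 1: H is diagonal, so H^(-1) * g = [0.5771, 0.0746, -0.8576, 0.0551].
Step 2: g^T H^(-1) g = sum_i g_i^2 / H_ii
  = (7.5027)^2/13 + (0.8955)^2/12 + (-6.8611)^2/8 + (0.4411)^2/8
  = 4.33 + 0.0668 + 5.8843 + 0.0243 = 10.3055
Step 3: Objective decrease = 0.5 * g^T H^(-1) g = 5.1528


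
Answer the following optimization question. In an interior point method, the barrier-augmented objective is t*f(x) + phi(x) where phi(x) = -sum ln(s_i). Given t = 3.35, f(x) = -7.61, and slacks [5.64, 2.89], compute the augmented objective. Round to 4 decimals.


Step 1: Compute log-barrier.
ln values: [1.7299, 1.0613]
phi = -(1.7299 + 1.0613) = -2.7911
Step 2: Compute augmented objective.
t*f(x) = 3.35*-7.61 = -25.4935
Total = -25.4935 - 2.7911 = -28.2846


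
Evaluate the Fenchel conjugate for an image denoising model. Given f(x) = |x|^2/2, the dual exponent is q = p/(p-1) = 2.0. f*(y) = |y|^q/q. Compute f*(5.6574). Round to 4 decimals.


The conjugate exponent q satisfies 1/p + 1/q = 1.
p = 2, so q = 2/(2 - 1) = 2.0
|y|^q = 5.6574^2.0 = 32.0062
f*(5.6574) = 32.0062 / 2.0 = 16.0031


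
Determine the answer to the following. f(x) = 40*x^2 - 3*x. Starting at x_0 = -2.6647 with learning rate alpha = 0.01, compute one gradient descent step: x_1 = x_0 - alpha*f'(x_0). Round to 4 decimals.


We compute the gradient at x_0 and apply the update.
f'(x) = 80*x - 3
f'(-2.6647) = 80*-2.6647 - 3 = -216.176
x_1 = -2.6647 - 0.01*-216.176 = -0.5029


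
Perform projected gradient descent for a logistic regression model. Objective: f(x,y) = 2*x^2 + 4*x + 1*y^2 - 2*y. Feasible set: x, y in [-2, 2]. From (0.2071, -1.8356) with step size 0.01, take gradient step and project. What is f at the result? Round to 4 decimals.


Step 1: Compute gradient at (0.2071, -1.8356).
grad_x = 2*2*0.2071 + 4 = 4.8284
grad_y = 2*1*-1.8356 - 2 = -5.6712
Step 2: Gradient step.
x_raw = 0.2071 - 0.01*4.8284 = 0.1588
y_raw = -1.8356 - 0.01*-5.6712 = -1.7789
Step 3: Project onto [-2, 2].
x_proj = clip(0.1588) = 0.1588
y_proj = clip(-1.7789) = -1.7789
Step 4: Evaluate f.
f(0.1588, -1.7789) = 7.4079


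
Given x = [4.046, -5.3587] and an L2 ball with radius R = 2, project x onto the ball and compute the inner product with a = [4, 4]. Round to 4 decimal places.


Step 1: Compute ||x|| (intermediates to 6 decimals).
||x|| = sqrt(4.046^2 + (-5.3587)^2) = 6.714595
Step 2: Project.
Since ||x|| > R, scale = R/||x|| = 2/6.714595 = 0.297859, proj(x) = scale * x
proj(x) = [1.205138, -1.596137]
Step 3: Dot product.
a^T * proj(x) = 4*1.205138 + 4*(-1.596137) = -1.564


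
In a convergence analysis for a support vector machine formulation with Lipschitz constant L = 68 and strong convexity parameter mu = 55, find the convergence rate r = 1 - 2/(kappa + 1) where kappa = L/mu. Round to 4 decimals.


Step 1: Compute the condition number.
kappa = L/mu = 68/55 = 1.2364
Step 2: Compute the convergence rate.
r = 1 - 2/(kappa + 1) = 1 - 2*mu/(L + mu) = (L - mu)/(L + mu) = 13/123 = 0.1057


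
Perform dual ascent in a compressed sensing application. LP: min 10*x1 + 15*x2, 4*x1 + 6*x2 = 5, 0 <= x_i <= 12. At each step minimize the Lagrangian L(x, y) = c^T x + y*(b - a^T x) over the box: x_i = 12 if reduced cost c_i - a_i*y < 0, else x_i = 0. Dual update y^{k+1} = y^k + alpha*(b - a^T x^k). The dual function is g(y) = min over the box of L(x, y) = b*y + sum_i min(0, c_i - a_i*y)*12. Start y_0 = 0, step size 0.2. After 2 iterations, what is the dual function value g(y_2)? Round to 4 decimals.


Dual ascent for LP: min 10*x1 + 15*x2, 4*x1 + 6*x2 = 5, 0 <= x_i <= 12
Step 1: y^k = 0.0, reduced costs: (10.0, 15.0)
  x^k = (0.0, 0.0), subgradient = b - a^T x = 5.0
  y^{k+1} = 0.0 + 0.2*5.0 = 1.0
Step 2: y^k = 1.0, reduced costs: (6.0, 9.0)
  x^k = (0.0, 0.0), subgradient = b - a^T x = 5.0
  y^{k+1} = 1.0 + 0.2*5.0 = 2.0
Dual objective at y_2 = 2.0: reduced costs (2.0, 3.0), box minimizer x = (0.0, 0.0)
g(y_2) = b*y + (c1 - a1*y)*x1 + (c2 - a2*y)*x2 = 5*2.0 + 2.0*0.0 + 3.0*0.0 = 10.0 + 0.0 + 0.0 = 10.0


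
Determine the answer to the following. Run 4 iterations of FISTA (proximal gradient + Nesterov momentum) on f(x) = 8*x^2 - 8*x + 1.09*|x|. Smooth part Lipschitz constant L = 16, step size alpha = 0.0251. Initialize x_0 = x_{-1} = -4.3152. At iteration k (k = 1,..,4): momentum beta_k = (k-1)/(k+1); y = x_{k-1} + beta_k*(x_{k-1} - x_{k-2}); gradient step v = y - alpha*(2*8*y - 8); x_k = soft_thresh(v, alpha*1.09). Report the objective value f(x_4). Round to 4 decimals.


FISTA on f(x) = 8*x^2 - 8*x + 1.09*|x|
L = 16, alpha = 0.0251
Iteration 1: beta = 0.0, y = -4.3152 + 0.0*(-4.3152 + 4.3152) = -4.3152
  grad(y) = -77.0432, v = y - alpha*grad = -2.3814
  prox(v) = soft_thresh(-2.3814, 0.0274) = -2.3541
Iteration 2: beta = 0.3333, y = -2.3541 + 0.3333*(-2.3541 + 4.3152) = -1.7003
  grad(y) = -35.2055, v = y - alpha*grad = -0.8167
  prox(v) = soft_thresh(-0.8167, 0.0274) = -0.7893
Iteration 3: beta = 0.5, y = -0.7893 + 0.5*(-0.7893 + 2.3541) = -0.007
  grad(y) = -8.1114, v = y - alpha*grad = 0.1966
  prox(v) = soft_thresh(0.1966, 0.0274) = 0.1693
Iteration 4: beta = 0.6, y = 0.1693 + 0.6*(0.1693 + 0.7893) = 0.7444
  grad(y) = 3.911, v = y - alpha*grad = 0.6463
  prox(v) = soft_thresh(0.6463, 0.0274) = 0.6189
f(x_4) = 8*0.6189^2 - 8*0.6189 + 1.09*|0.6189| = -1.2123


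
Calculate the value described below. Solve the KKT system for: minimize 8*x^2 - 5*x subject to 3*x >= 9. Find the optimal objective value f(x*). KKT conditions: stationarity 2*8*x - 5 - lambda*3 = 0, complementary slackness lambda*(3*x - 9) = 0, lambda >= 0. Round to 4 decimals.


Step 1: Try lambda = 0 (constraint inactive).
x_unc = 5/(2*8) = 0.3125
Check: 3*0.3125 = 0.9375 < 9 -- violated!
Step 2: Constraint must be active: 3*x = 9
x* = 9/3 = 3.0
lambda = (2*8*3.0 - 5)/3 = 14.3333
Step 3: Compute optimal value.
f(x*) = 8*3.0^2 - 5*3.0 = 57.0


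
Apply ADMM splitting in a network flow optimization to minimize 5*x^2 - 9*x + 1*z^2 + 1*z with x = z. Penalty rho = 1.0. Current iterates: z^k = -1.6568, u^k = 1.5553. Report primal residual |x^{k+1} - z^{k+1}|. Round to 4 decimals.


ADMM iteration with rho = 1.0, z^k = -1.6568, u^k = 1.5553
Step 1: x-update.
Minimize 5*x^2 - 9*x + (1.0/2)*(x + 1.6568 + 1.5553)^2
FOC: (2*5 + 1.0)*x = 9 + 1.0*(-1.6568 - 1.5553)
x^{k+1} = 0.5262
Step 2: z-update.
Minimize 1*z^2 + 1*z + (1.0/2)*(0.5262 - z + 1.5553)^2
FOC: (2*1 + 1.0)*z = -1 + 1.0*(0.5262 + 1.5553)
z^{k+1} = 0.3605
Step 3: u-update.
u^{k+1} = 1.5553 + 0.5262 - 0.3605 = 1.721
Step 4: Primal residual = |0.5262 - 0.3605| = 0.1657


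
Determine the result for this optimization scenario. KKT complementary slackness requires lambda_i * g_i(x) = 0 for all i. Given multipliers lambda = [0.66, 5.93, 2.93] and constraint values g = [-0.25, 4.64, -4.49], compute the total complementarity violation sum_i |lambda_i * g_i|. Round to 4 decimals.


KKT complementary slackness check:
lambda_1 * g_1 = 0.66 * -0.25 = -0.165
lambda_2 * g_2 = 5.93 * 4.64 = 27.5152
lambda_3 * g_3 = 2.93 * -4.49 = -13.1557
Total violation = 0.165 + 27.5152 + 13.1557 = 40.8359


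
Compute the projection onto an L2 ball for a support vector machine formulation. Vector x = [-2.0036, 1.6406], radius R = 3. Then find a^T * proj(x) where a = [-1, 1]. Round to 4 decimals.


Step 1: Compute ||x|| (intermediates to 6 decimals).
||x|| = sqrt((-2.0036)^2 + 1.6406^2) = 2.589591
Step 2: Project.
Since ||x|| <= R, proj = x (no scaling needed).
proj(x) = [-2.0036, 1.6406]
Step 3: Dot product.
a^T * proj(x) = -1*(-2.0036) + 1*1.6406 = 3.6442


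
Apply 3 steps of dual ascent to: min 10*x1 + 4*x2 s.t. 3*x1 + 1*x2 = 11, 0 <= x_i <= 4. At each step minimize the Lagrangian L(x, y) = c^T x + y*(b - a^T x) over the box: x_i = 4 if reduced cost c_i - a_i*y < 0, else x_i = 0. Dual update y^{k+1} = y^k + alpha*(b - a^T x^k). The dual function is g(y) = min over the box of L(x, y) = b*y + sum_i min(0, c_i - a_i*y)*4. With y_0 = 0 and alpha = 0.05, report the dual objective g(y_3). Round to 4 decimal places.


Dual ascent for LP: min 10*x1 + 4*x2, 3*x1 + 1*x2 = 11, 0 <= x_i <= 4
Step 1: y^k = 0.0, reduced costs: (10.0, 4.0)
  x^k = (0.0, 0.0), subgradient = b - a^T x = 11.0
  y^{k+1} = 0.0 + 0.05*11.0 = 0.55
Step 2: y^k = 0.55, reduced costs: (8.35, 3.45)
  x^k = (0.0, 0.0), subgradient = b - a^T x = 11.0
  y^{k+1} = 0.55 + 0.05*11.0 = 1.1
Step 3: y^k = 1.1, reduced costs: (6.7, 2.9)
  x^k = (0.0, 0.0), subgradient = b - a^T x = 11.0
  y^{k+1} = 1.1 + 0.05*11.0 = 1.65
Dual objective at y_3 = 1.65: reduced costs (5.05, 2.35), box minimizer x = (0.0, 0.0)
g(y_3) = b*y + (c1 - a1*y)*x1 + (c2 - a2*y)*x2 = 11*1.65 + 5.05*0.0 + 2.35*0.0 = 18.15 + 0.0 + 0.0 = 18.15


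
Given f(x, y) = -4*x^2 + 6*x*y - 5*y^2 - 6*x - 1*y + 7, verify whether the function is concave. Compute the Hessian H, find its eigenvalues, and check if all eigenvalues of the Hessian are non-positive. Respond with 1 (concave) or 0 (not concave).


The Hessian of f(x,y) = -4*x^2 + 6*x*y - 5*y^2 - 6*x - 1*y + 7 is:
H = [[-8, 6], [6, -10]]
Trace = -8 - 10 = -18
Determinant = -8*-10 - (6)^2 = 44
Discriminant = (-18)^2 - 4*44 = 148.0
Eigenvalues: lambda_1 = -15.0828, lambda_2 = -2.9172
The function is concave.

1


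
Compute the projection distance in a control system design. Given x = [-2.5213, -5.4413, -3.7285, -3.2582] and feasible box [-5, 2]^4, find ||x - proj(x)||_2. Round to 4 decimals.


Project each component onto [-5, 2].
clip(-2.5213) = -2.5213, clip(-5.4413) = -5.0, clip(-3.7285) = -3.7285, clip(-3.2582) = -3.2582
Projection = [-2.5213, -5.0, -3.7285, -3.2582]
Squared diffs: [0.0, 0.1947, 0.0, 0.0]
Distance = sqrt(0.1947) = 0.4413


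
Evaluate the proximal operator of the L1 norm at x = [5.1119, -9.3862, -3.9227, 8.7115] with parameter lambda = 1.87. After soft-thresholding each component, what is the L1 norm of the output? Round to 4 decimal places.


Soft-thresholding with lambda = 1.87:
prox(5.1119) = sign(5.1119)*max(|5.1119| - 1.87, 0) = 3.2419
prox(-9.3862) = sign(-9.3862)*max(|-9.3862| - 1.87, 0) = -7.5162
prox(-3.9227) = sign(-3.9227)*max(|-3.9227| - 1.87, 0) = -2.0527
prox(8.7115) = sign(8.7115)*max(|8.7115| - 1.87, 0) = 6.8415
prox(x) = [3.2419, -7.5162, -2.0527, 6.8415]
||prox(x)||_1 = 3.2419 + 7.5162 + 2.0527 + 6.8415 = 19.6523


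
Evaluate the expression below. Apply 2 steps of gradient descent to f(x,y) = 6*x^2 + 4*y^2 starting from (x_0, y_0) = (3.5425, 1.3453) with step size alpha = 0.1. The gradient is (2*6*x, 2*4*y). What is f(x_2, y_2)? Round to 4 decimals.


Gradient descent on f(x,y) = 6*x^2 + 4*y^2.
Starting point: (3.5425, 1.3453), alpha = 0.1
Step 1: grad_x = 2*6*3.5425 = 42.51, grad_y = 2*4*1.3453 = 10.7624
  x_1 = 3.5425 - 0.1*42.51 = -0.7085
  y_1 = 1.3453 - 0.1*10.7624 = 0.2691
Step 2: grad_x = 2*6*-0.7085 = -8.502, grad_y = 2*4*0.2691 = 2.1525
  x_2 = -0.7085 - 0.1*-8.502 = 0.1417
  y_2 = 0.2691 - 0.1*2.1525 = 0.0538
f(0.1417, 0.0538) = 6*0.1417^2 + 4*0.0538^2 = 0.1321


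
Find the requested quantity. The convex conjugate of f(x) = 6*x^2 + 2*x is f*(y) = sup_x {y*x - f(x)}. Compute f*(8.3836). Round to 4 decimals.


f*(y) = sup_x {y*x - a*x^2 - b*x} = sup_x {(y-b)*x - a*x^2}
FOC: (y - b) - 2a*x = 0 => x* = (y - b)/(2a)
x* = (8.3836 - 2)/(2*6) = 0.532
f*(8.3836) = (y-b)^2/(4a) = (8.3836 - 2)^2/(4*6)
= 40.7503/24 = 1.6979


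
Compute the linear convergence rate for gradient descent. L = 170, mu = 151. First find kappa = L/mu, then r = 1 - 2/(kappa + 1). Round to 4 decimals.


Step 1: Compute the condition number.
kappa = L/mu = 170/151 = 1.1258
Step 2: Compute the convergence rate.
r = 1 - 2/(kappa + 1) = 1 - 2*mu/(L + mu) = (L - mu)/(L + mu) = 19/321 = 0.0592


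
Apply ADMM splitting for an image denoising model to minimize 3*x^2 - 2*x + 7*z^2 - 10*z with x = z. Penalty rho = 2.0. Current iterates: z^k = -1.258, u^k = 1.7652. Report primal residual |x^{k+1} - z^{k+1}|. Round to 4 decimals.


ADMM iteration with rho = 2.0, z^k = -1.258, u^k = 1.7652
Step 1: x-update.
Minimize 3*x^2 - 2*x + (2.0/2)*(x + 1.258 + 1.7652)^2
FOC: (2*3 + 2.0)*x = 2 + 2.0*(-1.258 - 1.7652)
x^{k+1} = -0.5058
Step 2: z-update.
Minimize 7*z^2 - 10*z + (2.0/2)*(-0.5058 - z + 1.7652)^2
FOC: (2*7 + 2.0)*z = 10 + 2.0*(-0.5058 + 1.7652)
z^{k+1} = 0.7824
Step 3: u-update.
u^{k+1} = 1.7652 - 0.5058 - 0.7824 = 0.477
Step 4: Primal residual = |-0.5058 - 0.7824| = 1.2882


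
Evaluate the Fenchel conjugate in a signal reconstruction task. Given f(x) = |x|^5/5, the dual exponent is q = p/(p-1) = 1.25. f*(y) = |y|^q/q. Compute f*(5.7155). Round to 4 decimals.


The conjugate exponent q satisfies 1/p + 1/q = 1.
p = 5, so q = 5/(5 - 1) = 1.25
|y|^q = 5.7155^1.25 = 8.8373
f*(5.7155) = 8.8373 / 1.25 = 7.0698


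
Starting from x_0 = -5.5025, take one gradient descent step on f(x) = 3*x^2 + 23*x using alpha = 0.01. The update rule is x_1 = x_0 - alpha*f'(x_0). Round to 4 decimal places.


We compute the gradient at x_0 and apply the update.
f'(x) = 6*x + 23
f'(-5.5025) = 6*-5.5025 + 23 = -10.015
x_1 = -5.5025 - 0.01*-10.015 = -5.4024


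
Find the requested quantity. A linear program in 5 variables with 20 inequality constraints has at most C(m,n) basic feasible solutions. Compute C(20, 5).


Each vertex corresponds to some choice of n active constraints out of m, so the number of vertices is at most C(m, n) = m! / (n!(m-n)!).
m = 20, n = 5
Numerator: 20 * 19 * 18 * 17 * 16
Denominator: 5! = 120
C(20, 5) = 15504


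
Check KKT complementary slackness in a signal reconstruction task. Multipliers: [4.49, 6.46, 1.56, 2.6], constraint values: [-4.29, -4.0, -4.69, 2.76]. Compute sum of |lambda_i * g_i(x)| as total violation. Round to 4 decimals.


KKT complementary slackness check:
lambda_1 * g_1 = 4.49 * -4.29 = -19.2621
lambda_2 * g_2 = 6.46 * -4.0 = -25.84
lambda_3 * g_3 = 1.56 * -4.69 = -7.3164
lambda_4 * g_4 = 2.6 * 2.76 = 7.176
Total violation = 19.2621 + 25.84 + 7.3164 + 7.176 = 59.5945


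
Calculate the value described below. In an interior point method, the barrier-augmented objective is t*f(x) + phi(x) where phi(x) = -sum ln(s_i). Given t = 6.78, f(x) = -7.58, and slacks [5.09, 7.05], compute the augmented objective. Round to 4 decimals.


Step 1: Compute log-barrier.
ln values: [1.6273, 1.953]
phi = -(1.6273 + 1.953) = -3.5803
Step 2: Compute augmented objective.
t*f(x) = 6.78*-7.58 = -51.3924
Total = -51.3924 - 3.5803 = -54.9727


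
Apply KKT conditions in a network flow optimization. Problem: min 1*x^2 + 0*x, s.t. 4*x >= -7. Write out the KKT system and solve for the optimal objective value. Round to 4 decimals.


Step 1: Try lambda = 0 (constraint inactive).
Stationarity: 2*1*x + 0 = 0
x* = 0/(2*1) = 0.0
Check constraint: 4*0.0 = 0.0 >= -7 -- satisfied.
Step 2: Compute optimal value.
f(x*) = 1*0.0^2 + 0*0.0 = 0.0


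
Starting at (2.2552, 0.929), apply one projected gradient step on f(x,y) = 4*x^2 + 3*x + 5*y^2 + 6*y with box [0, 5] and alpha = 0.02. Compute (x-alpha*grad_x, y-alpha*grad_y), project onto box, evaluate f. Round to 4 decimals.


Step 1: Compute gradient at (2.2552, 0.929).
grad_x = 2*4*2.2552 + 3 = 21.0416
grad_y = 2*5*0.929 + 6 = 15.29
Step 2: Gradient step.
x_raw = 2.2552 - 0.02*21.0416 = 1.8344
y_raw = 0.929 - 0.02*15.29 = 0.6232
Step 3: Project onto [0, 5].
x_proj = clip(1.8344) = 1.8344
y_proj = clip(0.6232) = 0.6232
Step 4: Evaluate f.
f(1.8344, 0.6232) = 24.6438


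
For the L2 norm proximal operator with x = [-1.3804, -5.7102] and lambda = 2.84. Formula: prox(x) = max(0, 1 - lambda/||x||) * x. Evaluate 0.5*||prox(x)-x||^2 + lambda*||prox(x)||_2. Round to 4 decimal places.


Step 1: Compute ||x||.
||x|| = 5.8747
Step 2: Compute scaling factor.
scale = max(0, 1 - 2.84/5.8747) = 0.5166
Step 3: prox(x) = [-0.7131, -2.9497]
||prox(x)|| = 3.0347
Step 4: Proximal objective.
0.5*||prox-x||^2 = 4.0328
lambda*||prox|| = 8.6185
Total = 12.6513


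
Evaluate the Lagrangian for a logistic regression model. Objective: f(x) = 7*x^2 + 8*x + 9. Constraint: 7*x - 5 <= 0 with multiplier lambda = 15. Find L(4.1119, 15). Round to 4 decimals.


Step 1: Evaluate f(x).
f(4.1119) = 7*4.1119^2 + 8*4.1119 + 9 = 160.2493
Step 2: Evaluate g(x).
g(4.1119) = 7*4.1119 - 5 = 23.7833
Step 3: Compute Lagrangian.
L = 160.2493 + 15*23.7833 = 516.9988


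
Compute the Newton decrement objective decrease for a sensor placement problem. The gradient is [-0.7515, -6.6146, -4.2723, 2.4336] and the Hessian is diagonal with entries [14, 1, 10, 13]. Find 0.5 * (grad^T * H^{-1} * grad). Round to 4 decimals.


Step 1: H is diagonal, so H^(-1) * g = [-0.0537, -6.6146, -0.4272, 0.1872].
Step 2: g^T H^(-1) g = sum_i g_i^2 / H_ii
  = (-0.7515)^2/14 + (-6.6146)^2/1 + (-4.2723)^2/10 + (2.4336)^2/13
  = 0.0403 + 43.7529 + 1.8253 + 0.4556 = 46.0741
Step 3: Objective decrease = 0.5 * g^T H^(-1) g = 23.037


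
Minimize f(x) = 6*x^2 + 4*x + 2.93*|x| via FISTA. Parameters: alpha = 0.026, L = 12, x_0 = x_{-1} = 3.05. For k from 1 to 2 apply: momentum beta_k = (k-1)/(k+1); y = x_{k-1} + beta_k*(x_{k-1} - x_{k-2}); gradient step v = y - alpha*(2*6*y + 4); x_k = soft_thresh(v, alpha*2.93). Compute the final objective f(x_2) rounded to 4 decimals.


FISTA on f(x) = 6*x^2 + 4*x + 2.93*|x|
L = 12, alpha = 0.026
Iteration 1: beta = 0.0, y = 3.05 + 0.0*(3.05 - 3.05) = 3.05
  grad(y) = 40.6, v = y - alpha*grad = 1.9944
  prox(v) = soft_thresh(1.9944, 0.0762) = 1.9182
Iteration 2: beta = 0.3333, y = 1.9182 + 0.3333*(1.9182 - 3.05) = 1.541
  grad(y) = 22.4915, v = y - alpha*grad = 0.9562
  prox(v) = soft_thresh(0.9562, 0.0762) = 0.88
f(x_2) = 6*0.88^2 + 4*0.88 + 2.93*|0.88| = 10.7448


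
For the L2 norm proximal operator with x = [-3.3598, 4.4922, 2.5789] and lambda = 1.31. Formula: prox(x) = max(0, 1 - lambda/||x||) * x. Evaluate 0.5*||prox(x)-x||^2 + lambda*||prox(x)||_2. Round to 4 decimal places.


Step 1: Compute ||x||.
||x|| = 6.174
Step 2: Compute scaling factor.
scale = max(0, 1 - 1.31/6.174) = 0.7878
Step 3: prox(x) = [-2.6469, 3.5391, 2.0317]
||prox(x)|| = 4.864
Step 4: Proximal objective.
0.5*||prox-x||^2 = 0.8581
lambda*||prox|| = 6.3718
Total = 7.23


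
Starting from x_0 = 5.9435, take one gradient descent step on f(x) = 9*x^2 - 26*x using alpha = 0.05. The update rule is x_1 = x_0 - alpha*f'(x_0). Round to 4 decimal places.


We compute the gradient at x_0 and apply the update.
f'(x) = 18*x - 26
f'(5.9435) = 18*5.9435 - 26 = 80.983
x_1 = 5.9435 - 0.05*80.983 = 1.8944


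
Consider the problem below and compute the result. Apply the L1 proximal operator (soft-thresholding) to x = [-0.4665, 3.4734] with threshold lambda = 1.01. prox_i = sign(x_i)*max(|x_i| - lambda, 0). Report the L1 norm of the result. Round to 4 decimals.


Soft-thresholding with lambda = 1.01:
prox(-0.4665) = sign(-0.4665)*max(|-0.4665| - 1.01, 0) = 0.0
prox(3.4734) = sign(3.4734)*max(|3.4734| - 1.01, 0) = 2.4634
prox(x) = [0.0, 2.4634]
||prox(x)||_1 = 0.0 + 2.4634 = 2.4634


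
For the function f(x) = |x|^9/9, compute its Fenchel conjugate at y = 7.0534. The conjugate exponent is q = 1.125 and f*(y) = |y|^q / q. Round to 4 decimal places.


The conjugate exponent q satisfies 1/p + 1/q = 1.
p = 9, so q = 9/(9 - 1) = 1.125
|y|^q = 7.0534^1.125 = 9.0043
f*(7.0534) = 9.0043 / 1.125 = 8.0038


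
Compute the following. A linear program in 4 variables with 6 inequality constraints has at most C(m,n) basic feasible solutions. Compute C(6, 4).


Each vertex corresponds to some choice of n active constraints out of m, so the number of vertices is at most C(m, n) = m! / (n!(m-n)!).
m = 6, n = 4
Numerator: 6 * 5 * 4 * 3
Denominator: 4! = 24
C(6, 4) = 15


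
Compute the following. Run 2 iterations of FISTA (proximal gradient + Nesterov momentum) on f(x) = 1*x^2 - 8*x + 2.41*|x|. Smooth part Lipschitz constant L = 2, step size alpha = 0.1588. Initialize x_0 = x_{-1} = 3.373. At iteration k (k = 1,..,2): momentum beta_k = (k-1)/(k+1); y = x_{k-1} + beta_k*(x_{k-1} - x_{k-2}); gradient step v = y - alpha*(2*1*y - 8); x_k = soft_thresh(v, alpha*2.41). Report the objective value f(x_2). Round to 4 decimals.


FISTA on f(x) = 1*x^2 - 8*x + 2.41*|x|
L = 2, alpha = 0.1588
Iteration 1: beta = 0.0, y = 3.373 + 0.0*(3.373 - 3.373) = 3.373
  grad(y) = -1.254, v = y - alpha*grad = 3.5721
  prox(v) = soft_thresh(3.5721, 0.3827) = 3.1894
Iteration 2: beta = 0.3333, y = 3.1894 + 0.3333*(3.1894 - 3.373) = 3.1282
  grad(y) = -1.7435, v = y - alpha*grad = 3.4051
  prox(v) = soft_thresh(3.4051, 0.3827) = 3.0224
f(x_2) = 1*3.0224^2 - 8*3.0224 + 2.41*|3.0224| = -7.7603


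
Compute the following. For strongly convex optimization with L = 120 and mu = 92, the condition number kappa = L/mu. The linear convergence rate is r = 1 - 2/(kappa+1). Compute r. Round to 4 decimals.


Step 1: Compute the condition number.
kappa = L/mu = 120/92 = 1.3043
Step 2: Compute the convergence rate.
r = 1 - 2/(kappa + 1) = 1 - 2*mu/(L + mu) = (L - mu)/(L + mu) = 28/212 = 0.1321


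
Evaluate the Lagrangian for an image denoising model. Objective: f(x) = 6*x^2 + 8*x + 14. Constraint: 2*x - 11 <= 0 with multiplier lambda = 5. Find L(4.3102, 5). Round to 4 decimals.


Step 1: Evaluate f(x).
f(4.3102) = 6*4.3102^2 + 8*4.3102 + 14 = 159.9485
Step 2: Evaluate g(x).
g(4.3102) = 2*4.3102 - 11 = -2.3796
Step 3: Compute Lagrangian.
L = 159.9485 + 5*-2.3796 = 148.0505


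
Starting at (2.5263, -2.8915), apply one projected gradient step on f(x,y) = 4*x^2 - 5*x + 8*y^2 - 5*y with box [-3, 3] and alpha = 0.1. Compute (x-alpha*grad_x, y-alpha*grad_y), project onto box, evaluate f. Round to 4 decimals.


Step 1: Compute gradient at (2.5263, -2.8915).
grad_x = 2*4*2.5263 - 5 = 15.2104
grad_y = 2*8*-2.8915 - 5 = -51.264
Step 2: Gradient step.
x_raw = 2.5263 - 0.1*15.2104 = 1.0053
y_raw = -2.8915 - 0.1*-51.264 = 2.2349
Step 3: Project onto [-3, 3].
x_proj = clip(1.0053) = 1.0053
y_proj = clip(2.2349) = 2.2349
Step 4: Evaluate f.
f(1.0053, 2.2349) = 27.7996


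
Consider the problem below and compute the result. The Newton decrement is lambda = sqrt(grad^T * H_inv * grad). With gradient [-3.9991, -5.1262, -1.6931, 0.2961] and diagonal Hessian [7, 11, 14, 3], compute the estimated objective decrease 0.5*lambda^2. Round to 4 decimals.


Step 1: H is diagonal, so H^(-1) * g = [-0.5713, -0.466, -0.1209, 0.0987].
Step 2: g^T H^(-1) g = sum_i g_i^2 / H_ii
  = (-3.9991)^2/7 + (-5.1262)^2/11 + (-1.6931)^2/14 + (0.2961)^2/3
  = 2.2847 + 2.3889 + 0.2048 + 0.0292 = 4.9076
Step 3: Objective decrease = 0.5 * g^T H^(-1) g = 2.4538


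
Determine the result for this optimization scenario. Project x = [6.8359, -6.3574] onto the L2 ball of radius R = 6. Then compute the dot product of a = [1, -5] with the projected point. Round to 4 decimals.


Step 1: Compute ||x|| (intermediates to 6 decimals).
||x|| = sqrt(6.8359^2 + (-6.3574)^2) = 9.335206
Step 2: Project.
Since ||x|| > R, scale = R/||x|| = 6/9.335206 = 0.642728, proj(x) = scale * x
proj(x) = [4.393624, -4.086079]
Step 3: Dot product.
a^T * proj(x) = 1*4.393624 - 5*(-4.086079) = 24.824


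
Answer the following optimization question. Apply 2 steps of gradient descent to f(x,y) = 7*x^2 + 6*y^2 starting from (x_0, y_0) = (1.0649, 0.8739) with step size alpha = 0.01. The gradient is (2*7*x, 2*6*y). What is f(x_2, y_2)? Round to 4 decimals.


Gradient descent on f(x,y) = 7*x^2 + 6*y^2.
Starting point: (1.0649, 0.8739), alpha = 0.01
Step 1: grad_x = 2*7*1.0649 = 14.9086, grad_y = 2*6*0.8739 = 10.4868
  x_1 = 1.0649 - 0.01*14.9086 = 0.9158
  y_1 = 0.8739 - 0.01*10.4868 = 0.769
Step 2: grad_x = 2*7*0.9158 = 12.8214, grad_y = 2*6*0.769 = 9.2284
  x_2 = 0.9158 - 0.01*12.8214 = 0.7876
  y_2 = 0.769 - 0.01*9.2284 = 0.6767
f(0.7876, 0.6767) = 7*0.7876^2 + 6*0.6767^2 = 7.0901
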